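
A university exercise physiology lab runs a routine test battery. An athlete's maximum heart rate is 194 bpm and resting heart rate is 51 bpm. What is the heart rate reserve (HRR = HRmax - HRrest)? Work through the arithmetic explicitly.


HRR = HRmax - HRrest
= 194 - 51
= 143 bpm

143 bpm


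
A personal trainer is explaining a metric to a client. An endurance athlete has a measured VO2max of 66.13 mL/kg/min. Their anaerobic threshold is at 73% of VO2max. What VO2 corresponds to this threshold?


Anaerobic threshold VO2 = VO2max * 73%
= 66.13 * 0.73
= 48.27 mL/kg/min

48.27 mL/kg/min


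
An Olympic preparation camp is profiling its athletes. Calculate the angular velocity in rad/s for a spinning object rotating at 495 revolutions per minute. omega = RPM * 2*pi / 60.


omega = RPM * 2*pi / 60
= 495 * 6.28318531 / 60
= 51.836 rad/s

51.836 rad/s


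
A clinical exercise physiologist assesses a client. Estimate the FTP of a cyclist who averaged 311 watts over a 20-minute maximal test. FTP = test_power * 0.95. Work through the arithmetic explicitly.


FTP = 311 * 0.95 = 295.45 W

295.45 W


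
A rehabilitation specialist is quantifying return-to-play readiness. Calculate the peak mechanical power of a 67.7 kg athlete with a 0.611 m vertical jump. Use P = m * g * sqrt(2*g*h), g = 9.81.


First, sqrt(2gh) = sqrt(2 * 9.81 * 0.611)
= sqrt(11.98782) = 3.462343 m/s
Power = 67.7 * 9.81 * 3.462343 = 2299.47 W

2299.47 W


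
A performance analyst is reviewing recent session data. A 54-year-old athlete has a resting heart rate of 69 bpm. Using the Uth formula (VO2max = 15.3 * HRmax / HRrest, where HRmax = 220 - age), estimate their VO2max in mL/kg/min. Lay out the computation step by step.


HRmax = 220 - 54 = 166 bpm
Ratio = HRmax / HRrest = 166 / 69 = 2.4058
VO2max = 15.3 * 2.4058 = 36.81 mL/kg/min

36.81 mL/kg/min


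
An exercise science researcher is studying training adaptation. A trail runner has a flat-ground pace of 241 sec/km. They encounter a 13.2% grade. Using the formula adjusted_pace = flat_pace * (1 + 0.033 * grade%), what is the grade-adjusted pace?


Grade factor = 1 + 0.033 * 13.2 = 1.4356
Adjusted = 241 * 1.4356 = 345.98 sec/km

345.98 s/km


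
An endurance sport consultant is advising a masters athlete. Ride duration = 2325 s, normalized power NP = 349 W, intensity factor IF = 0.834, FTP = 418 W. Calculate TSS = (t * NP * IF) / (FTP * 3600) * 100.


Numerator = 2325 * 349 * 0.834 = 676728.45
Denominator = 418 * 3600 = 1504800
TSS = 676728.45 / 1504800 * 100
= 44.97

44.97 TSS


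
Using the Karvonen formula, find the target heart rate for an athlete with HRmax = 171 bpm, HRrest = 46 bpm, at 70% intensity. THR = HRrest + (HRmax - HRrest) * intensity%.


HRR = 171 - 46 = 125
THR = 46 + 125 * 0.7
= 46 + 87.5
= 133.5 bpm

133.5 bpm


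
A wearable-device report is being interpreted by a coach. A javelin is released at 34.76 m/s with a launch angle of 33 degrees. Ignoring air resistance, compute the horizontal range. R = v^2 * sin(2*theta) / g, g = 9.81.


Launch speed squared = 1208.2576
sin(2 * 33 deg) = 0.913545
Range = 1208.2576 * 0.913545 / 9.81
= 112.518 m

112.518 m


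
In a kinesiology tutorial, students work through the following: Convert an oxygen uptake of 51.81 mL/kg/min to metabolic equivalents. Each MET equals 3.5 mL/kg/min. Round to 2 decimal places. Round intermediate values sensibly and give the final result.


One MET = 3.5 mL/kg/min
Number of METs = 51.81 / 3.5
= 14.8 METs

14.8 METs


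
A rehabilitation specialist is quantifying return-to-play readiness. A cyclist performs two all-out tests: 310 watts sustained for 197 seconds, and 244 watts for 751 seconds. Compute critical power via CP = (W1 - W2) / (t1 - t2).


W1 = P1 * t1 = 310 * 197 = 61070 J
W2 = P2 * t2 = 244 * 751 = 183244 J
CP = (61070 - 183244) / (197 - 751)
= 220.53 W

220.53 W


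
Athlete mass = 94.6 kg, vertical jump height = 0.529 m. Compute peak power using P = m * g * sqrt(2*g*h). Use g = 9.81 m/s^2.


sqrt(2 * 9.81 * 0.529) = sqrt(10.37898) = 3.221642 m/s
P = 94.6 * 9.81 * 3.221642
= 2989.77 W

2989.77 W


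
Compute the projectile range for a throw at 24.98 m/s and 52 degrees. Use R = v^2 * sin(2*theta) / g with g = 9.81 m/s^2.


Two times the angle = 104 degrees
sin(104) = 0.970296
R = 624.0004 * 0.970296 / 9.81 = 61.719 m

61.719 m


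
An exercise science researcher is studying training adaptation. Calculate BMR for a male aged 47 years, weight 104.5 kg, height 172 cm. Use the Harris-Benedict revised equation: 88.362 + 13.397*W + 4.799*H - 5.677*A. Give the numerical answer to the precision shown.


Substituting values:
W term = 13.397 * 104.5 = 1399.9865
H term = 4.799 * 172 = 825.428
A term = 5.677 * 47 = 266.819
BMR = 2046.96 kcal/day

2046.96 kcal/day


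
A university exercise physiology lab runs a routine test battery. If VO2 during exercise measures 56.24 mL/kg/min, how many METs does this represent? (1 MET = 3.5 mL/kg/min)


METs = VO2 / 3.5 = 56.24 / 3.5 = 16.07

16.07 METs


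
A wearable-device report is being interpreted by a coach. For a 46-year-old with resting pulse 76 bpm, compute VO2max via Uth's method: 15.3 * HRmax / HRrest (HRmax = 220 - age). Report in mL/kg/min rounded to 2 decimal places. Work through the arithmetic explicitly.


Step 1: HRmax = 220 - 46 = 174 bpm
Step 2: Ratio = 174 / 76 = 2.2895
Step 3: VO2max = 15.3 * 2.2895 = 35.03 mL/kg/min

35.03 mL/kg/min


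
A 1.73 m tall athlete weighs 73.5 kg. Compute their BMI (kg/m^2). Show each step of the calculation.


height^2 = 2.9929 m^2
BMI = 73.5 / 2.9929 = 24.56 kg/m^2

24.56 kg/m^2


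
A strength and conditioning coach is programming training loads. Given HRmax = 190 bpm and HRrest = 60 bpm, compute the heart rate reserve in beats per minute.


Heart rate reserve = maximum HR minus resting HR
HRR = 190 - 60 = 130 bpm

130 bpm


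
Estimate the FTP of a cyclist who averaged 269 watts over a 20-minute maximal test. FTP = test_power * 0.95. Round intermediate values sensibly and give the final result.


FTP = 269 * 0.95 = 255.55 W

255.55 W


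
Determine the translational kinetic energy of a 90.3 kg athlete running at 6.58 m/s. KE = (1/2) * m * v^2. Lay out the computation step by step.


KE = 0.5 * m * v^2
= 0.5 * 90.3 * 6.58^2
= 0.5 * 90.3 * 43.2964
= 1954.83 J

1954.83 J


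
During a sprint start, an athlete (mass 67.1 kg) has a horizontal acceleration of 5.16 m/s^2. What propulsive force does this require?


Propulsive force = mass * acceleration
= 67.1 kg * 5.16 m/s^2
= 346.24 N

346.24 N


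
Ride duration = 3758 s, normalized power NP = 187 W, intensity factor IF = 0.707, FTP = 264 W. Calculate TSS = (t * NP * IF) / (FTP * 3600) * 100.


Numerator = 3758 * 187 * 0.707 = 496841.422
Denominator = 264 * 3600 = 950400
TSS = 496841.422 / 950400 * 100
= 52.28

52.28 TSS


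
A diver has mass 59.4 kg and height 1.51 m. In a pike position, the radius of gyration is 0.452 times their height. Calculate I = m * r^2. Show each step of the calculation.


r = 0.452 * 1.51 = 0.68252 m
I = m * r^2 = 59.4 * 0.465834 = 27.671 kg*m^2

27.671 kg*m^2


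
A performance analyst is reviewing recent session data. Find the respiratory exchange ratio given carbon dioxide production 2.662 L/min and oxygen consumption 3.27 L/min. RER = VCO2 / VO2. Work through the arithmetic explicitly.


VCO2 = 2.662 L/min
VO2 = 3.27 L/min
RER = 2.662 / 3.27 = 0.8141

0.8141


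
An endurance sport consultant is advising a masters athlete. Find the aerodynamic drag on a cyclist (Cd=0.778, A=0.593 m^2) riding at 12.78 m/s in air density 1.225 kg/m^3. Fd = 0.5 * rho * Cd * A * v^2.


Fd = 0.5 * 1.225 * 0.778 * 0.593 * 12.78^2
= 0.5 * 1.225 * 0.778 * 0.593 * 163.3284
= 46.153 N

46.153 N


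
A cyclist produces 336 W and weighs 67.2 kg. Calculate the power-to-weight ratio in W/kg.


P/W = power / mass
= 336 / 67.2
= 5.0 W/kg

5.0 W/kg


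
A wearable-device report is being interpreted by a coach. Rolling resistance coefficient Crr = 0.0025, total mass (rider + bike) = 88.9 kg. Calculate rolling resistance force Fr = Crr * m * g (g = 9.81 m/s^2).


Fr = Crr * m * g
= 0.0025 * 88.9 * 9.81
= 2.18 N

2.18 N


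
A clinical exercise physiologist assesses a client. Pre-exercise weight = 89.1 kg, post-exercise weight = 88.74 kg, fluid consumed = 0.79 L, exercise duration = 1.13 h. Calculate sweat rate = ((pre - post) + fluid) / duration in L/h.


Weight loss = 89.1 - 88.74 = 0.36 kg (approx L)
Total sweat = 0.36 + 0.79 = 1.15 L
Sweat rate = 1.15 / 1.13 = 1.018 L/h

1.018 L/h


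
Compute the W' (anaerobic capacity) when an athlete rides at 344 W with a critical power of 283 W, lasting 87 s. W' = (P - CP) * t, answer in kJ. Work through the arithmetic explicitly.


Above-CP power = 61 W
Duration = 87 s
W' = 61 * 87 = 5307 J
Convert: 5307 / 1000 = 5.307 kJ

5.307 kJ


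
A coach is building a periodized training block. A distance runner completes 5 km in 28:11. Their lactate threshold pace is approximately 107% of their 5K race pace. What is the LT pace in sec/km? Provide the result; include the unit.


Convert to seconds: 28 min 11 s = 1691 s
Pace per km = 1691 / 5 = 338.2 s/km
LT pace = 338.2 * 1.07 = 361.87 s/km

361.87 s/km


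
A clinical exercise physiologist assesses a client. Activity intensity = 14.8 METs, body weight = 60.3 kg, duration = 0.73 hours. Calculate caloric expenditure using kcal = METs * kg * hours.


kcal = 14.8 * 60.3 * 0.73
= 892.44 * 0.73
= 651.48 kcal

651.48 kcal


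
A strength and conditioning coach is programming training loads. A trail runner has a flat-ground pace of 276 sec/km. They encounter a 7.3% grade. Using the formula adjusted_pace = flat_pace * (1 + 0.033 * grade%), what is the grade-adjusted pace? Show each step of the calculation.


Grade factor = 1 + 0.033 * 7.3 = 1.2409
Adjusted = 276 * 1.2409 = 342.49 sec/km

342.49 s/km


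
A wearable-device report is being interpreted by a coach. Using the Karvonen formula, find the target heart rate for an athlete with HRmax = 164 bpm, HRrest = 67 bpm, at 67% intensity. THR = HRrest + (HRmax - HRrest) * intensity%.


HRR = 164 - 67 = 97
THR = 67 + 97 * 0.67
= 67 + 64.99
= 131.99 bpm

131.99 bpm


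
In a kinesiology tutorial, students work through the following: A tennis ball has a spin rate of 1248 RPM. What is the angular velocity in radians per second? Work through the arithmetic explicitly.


Convert RPM to rad/s: multiply by 2*pi and divide by 60
omega = 1248 * 2 * pi / 60
= 130.69 rad/s

130.69 rad/s


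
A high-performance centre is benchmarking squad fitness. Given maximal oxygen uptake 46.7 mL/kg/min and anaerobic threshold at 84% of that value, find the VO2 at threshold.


Percentage as decimal = 0.84
VO2 at AT = 46.7 * 0.84 = 39.23 mL/kg/min

39.23 mL/kg/min


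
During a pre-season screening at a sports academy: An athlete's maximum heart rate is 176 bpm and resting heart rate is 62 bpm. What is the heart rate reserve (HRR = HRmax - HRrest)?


HRR = HRmax - HRrest
= 176 - 62
= 114 bpm

114 bpm


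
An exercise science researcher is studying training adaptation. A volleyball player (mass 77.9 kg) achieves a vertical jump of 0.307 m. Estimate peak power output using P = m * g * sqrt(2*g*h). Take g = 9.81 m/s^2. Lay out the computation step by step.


2 * g * h = 2 * 9.81 * 0.307 = 6.02334
sqrt(6.02334) = 2.454249 m/s
P = 77.9 * 9.81 * 2.454249 = 1875.53 W

1875.53 W


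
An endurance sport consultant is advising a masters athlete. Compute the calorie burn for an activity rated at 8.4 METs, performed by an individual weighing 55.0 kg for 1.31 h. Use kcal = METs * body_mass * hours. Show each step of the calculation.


Product of METs and mass = 8.4 * 55.0 = 462.0
Total kcal = 462.0 * 1.31 = 605.22 kcal

605.22 kcal


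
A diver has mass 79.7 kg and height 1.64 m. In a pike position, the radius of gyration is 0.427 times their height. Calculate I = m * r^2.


r = 0.427 * 1.64 = 0.70028 m
I = m * r^2 = 79.7 * 0.490392 = 39.084 kg*m^2

39.084 kg*m^2


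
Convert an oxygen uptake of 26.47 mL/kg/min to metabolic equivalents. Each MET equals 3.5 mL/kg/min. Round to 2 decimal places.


One MET = 3.5 mL/kg/min
Number of METs = 26.47 / 3.5
= 7.56 METs

7.56 METs


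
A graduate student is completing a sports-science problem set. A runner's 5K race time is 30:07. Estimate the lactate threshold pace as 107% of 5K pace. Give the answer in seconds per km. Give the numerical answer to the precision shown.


Total race time = 30*60 + 7 = 1807 seconds
5K pace = 1807 / 5 = 361.4 sec/km
LT pace = 361.4 * 1.07 = 386.7 sec/km

386.7 s/km


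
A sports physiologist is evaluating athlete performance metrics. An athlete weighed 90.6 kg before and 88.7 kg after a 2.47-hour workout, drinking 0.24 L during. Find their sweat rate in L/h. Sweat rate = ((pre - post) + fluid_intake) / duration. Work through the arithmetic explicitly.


Body mass change = 1.9 kg
Total sweat loss = 1.9 + 0.24 = 2.14 L
Rate = 2.14 / 2.47 = 0.866 L/h

0.866 L/h


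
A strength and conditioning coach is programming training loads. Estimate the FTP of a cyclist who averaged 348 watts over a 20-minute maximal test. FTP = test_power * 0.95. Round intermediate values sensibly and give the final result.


FTP = 348 * 0.95 = 330.6 W

330.6 W


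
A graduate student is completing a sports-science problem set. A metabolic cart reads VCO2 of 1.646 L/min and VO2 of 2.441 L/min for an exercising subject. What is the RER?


RER = VCO2 / VO2 = 1.646 / 2.441 = 0.6743

0.6743


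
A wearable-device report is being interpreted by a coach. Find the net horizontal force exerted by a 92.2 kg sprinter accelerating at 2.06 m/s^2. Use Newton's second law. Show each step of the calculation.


Newton's second law: F = m * a
F = 92.2 * 2.06 = 189.93 N

189.93 N


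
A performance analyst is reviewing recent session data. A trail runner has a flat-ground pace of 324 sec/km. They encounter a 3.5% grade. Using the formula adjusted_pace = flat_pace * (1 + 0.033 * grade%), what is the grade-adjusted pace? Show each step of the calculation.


Grade factor = 1 + 0.033 * 3.5 = 1.1155
Adjusted = 324 * 1.1155 = 361.42 sec/km

361.42 s/km


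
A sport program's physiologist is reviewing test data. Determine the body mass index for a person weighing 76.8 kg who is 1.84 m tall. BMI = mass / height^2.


BMI = mass / height^2
= 76.8 / 1.84^2
= 76.8 / 3.3856
= 22.68 kg/m^2

22.68 kg/m^2


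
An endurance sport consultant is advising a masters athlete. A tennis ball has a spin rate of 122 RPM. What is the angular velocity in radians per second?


Convert RPM to rad/s: multiply by 2*pi and divide by 60
omega = 122 * 2 * pi / 60
= 12.776 rad/s

12.776 rad/s


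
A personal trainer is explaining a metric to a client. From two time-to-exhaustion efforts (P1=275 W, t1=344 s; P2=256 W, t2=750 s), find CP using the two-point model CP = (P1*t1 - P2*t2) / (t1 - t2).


Work in trial 1 = 94600 J
Work in trial 2 = 192000 J
Delta work = -97400 J
Delta time = -406 s
CP = -97400 / -406 = 239.9 W

239.9 W


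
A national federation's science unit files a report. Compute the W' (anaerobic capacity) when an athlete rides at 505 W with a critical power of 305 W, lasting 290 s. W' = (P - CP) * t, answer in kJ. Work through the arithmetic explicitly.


Above-CP power = 200 W
Duration = 290 s
W' = 200 * 290 = 58000 J
Convert: 58000 / 1000 = 58.0 kJ

58.0 kJ


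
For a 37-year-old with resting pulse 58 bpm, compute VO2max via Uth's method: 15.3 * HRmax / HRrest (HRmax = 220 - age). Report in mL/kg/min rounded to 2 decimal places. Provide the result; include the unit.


Step 1: HRmax = 220 - 37 = 183 bpm
Step 2: Ratio = 183 / 58 = 3.1552
Step 3: VO2max = 15.3 * 3.1552 = 48.27 mL/kg/min

48.27 mL/kg/min


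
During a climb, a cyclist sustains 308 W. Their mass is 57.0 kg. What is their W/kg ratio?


Power-to-weight = 308 W / 57.0 kg
= 5.404 W/kg

5.404 W/kg


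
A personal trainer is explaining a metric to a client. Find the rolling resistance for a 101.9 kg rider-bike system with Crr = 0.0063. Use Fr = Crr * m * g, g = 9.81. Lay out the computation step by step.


m * g = 101.9 * 9.81 = 999.639 N
Fr = 0.0063 * 999.639 = 6.298 N

6.298 N


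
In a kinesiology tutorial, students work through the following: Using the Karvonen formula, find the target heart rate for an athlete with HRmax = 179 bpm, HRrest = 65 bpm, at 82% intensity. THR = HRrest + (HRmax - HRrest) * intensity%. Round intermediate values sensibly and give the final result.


HRR = 179 - 65 = 114
THR = 65 + 114 * 0.82
= 65 + 93.48
= 158.48 bpm

158.48 bpm


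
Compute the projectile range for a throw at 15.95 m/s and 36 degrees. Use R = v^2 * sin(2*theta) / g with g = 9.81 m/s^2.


Two times the angle = 72 degrees
sin(72) = 0.951057
R = 254.4025 * 0.951057 / 9.81 = 24.664 m

24.664 m


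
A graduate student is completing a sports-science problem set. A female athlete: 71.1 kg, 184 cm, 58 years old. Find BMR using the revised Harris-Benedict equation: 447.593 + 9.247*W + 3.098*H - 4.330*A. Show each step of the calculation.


Intercept = 447.593
Weight contribution = 9.247 * 71.1 = 657.4617
Height contribution = 3.098 * 184 = 570.032
Age contribution = 4.33 * 58 = 251.14
BMR = 447.593 + 657.4617 + 570.032 - 251.14
= 1423.95 kcal/day

1423.95 kcal/day


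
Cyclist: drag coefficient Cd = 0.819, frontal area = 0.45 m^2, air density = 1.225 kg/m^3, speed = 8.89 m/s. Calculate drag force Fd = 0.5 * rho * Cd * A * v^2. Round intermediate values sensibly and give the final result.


v^2 = 8.89^2 = 79.0321
Fd = 0.5 * 1.225 * 0.819 * 0.45 * 79.0321
= 17.84 N

17.84 N


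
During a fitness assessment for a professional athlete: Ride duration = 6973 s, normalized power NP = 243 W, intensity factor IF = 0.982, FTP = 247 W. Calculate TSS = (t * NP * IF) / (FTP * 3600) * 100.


Numerator = 6973 * 243 * 0.982 = 1663939.098
Denominator = 247 * 3600 = 889200
TSS = 1663939.098 / 889200 * 100
= 187.13

187.13 TSS


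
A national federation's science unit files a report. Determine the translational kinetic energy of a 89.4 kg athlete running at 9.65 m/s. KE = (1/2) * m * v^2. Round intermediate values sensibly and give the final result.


KE = 0.5 * m * v^2
= 0.5 * 89.4 * 9.65^2
= 0.5 * 89.4 * 93.1225
= 4162.58 J

4162.58 J


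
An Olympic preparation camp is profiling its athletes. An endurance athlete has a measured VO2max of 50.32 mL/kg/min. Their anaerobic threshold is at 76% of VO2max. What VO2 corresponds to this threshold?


Anaerobic threshold VO2 = VO2max * 76%
= 50.32 * 0.76
= 38.24 mL/kg/min

38.24 mL/kg/min


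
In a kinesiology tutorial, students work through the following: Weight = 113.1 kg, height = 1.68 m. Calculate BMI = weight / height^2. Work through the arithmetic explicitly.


height^2 = 1.68^2 = 2.8224
BMI = 113.1 / 2.8224 = 40.07 kg/m^2

40.07 kg/m^2


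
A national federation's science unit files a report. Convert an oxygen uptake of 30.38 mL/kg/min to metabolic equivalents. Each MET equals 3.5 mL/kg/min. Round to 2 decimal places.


One MET = 3.5 mL/kg/min
Number of METs = 30.38 / 3.5
= 8.68 METs

8.68 METs


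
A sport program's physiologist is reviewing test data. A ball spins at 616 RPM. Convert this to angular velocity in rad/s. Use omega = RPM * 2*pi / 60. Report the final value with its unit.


omega = 616 * 2 * pi / 60
= 616 * 6.28318531 / 60
= 3870.442 / 60
= 64.507 rad/s

64.507 rad/s


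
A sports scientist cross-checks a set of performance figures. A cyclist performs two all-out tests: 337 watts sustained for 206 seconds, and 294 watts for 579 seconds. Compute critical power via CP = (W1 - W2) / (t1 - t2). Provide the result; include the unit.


W1 = P1 * t1 = 337 * 206 = 69422 J
W2 = P2 * t2 = 294 * 579 = 170226 J
CP = (69422 - 170226) / (206 - 579)
= 270.25 W

270.25 W


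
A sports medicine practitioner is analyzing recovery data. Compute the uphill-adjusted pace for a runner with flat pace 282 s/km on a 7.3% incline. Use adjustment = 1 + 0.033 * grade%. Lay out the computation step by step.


Adjustment factor = 1 + 0.033 * 7.3 = 1.2409
Grade-adjusted pace = 282 * 1.2409 = 349.93 s/km

349.93 s/km


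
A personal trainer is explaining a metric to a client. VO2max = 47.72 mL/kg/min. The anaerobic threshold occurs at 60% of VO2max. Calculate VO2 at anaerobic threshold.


AT fraction = 60 / 100 = 0.6
AT VO2 = 47.72 * 0.6
= 28.63 mL/kg/min

28.63 mL/kg/min


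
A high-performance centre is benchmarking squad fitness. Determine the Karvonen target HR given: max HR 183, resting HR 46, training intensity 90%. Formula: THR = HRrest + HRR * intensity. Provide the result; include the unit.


HRR = HRmax - HRrest = 183 - 46 = 137
THR = 46 + 137 * 0.9
= 169.3 bpm

169.3 bpm


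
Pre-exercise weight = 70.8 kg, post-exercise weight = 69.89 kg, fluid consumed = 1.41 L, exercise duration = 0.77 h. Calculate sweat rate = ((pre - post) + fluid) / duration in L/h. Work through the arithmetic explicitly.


Weight loss = 70.8 - 69.89 = 0.91 kg (approx L)
Total sweat = 0.91 + 1.41 = 2.32 L
Sweat rate = 2.32 / 0.77 = 3.013 L/h

3.013 L/h


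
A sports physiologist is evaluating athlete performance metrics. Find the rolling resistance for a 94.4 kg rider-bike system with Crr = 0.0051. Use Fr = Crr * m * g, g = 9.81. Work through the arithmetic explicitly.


m * g = 94.4 * 9.81 = 926.064 N
Fr = 0.0051 * 926.064 = 4.723 N

4.723 N


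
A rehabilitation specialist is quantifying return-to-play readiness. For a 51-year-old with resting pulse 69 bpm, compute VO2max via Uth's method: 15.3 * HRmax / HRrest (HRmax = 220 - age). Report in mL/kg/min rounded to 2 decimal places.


Step 1: HRmax = 220 - 51 = 169 bpm
Step 2: Ratio = 169 / 69 = 2.4493
Step 3: VO2max = 15.3 * 2.4493 = 37.47 mL/kg/min

37.47 mL/kg/min


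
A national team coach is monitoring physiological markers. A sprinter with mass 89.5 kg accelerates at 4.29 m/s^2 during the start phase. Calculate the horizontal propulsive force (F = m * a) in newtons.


F = m * a
= 89.5 * 4.29
= 383.96 N

383.96 N


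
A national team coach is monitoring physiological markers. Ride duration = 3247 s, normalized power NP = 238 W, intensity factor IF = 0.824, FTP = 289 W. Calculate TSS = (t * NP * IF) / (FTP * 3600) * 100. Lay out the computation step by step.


Numerator = 3247 * 238 * 0.824 = 636775.664
Denominator = 289 * 3600 = 1040400
TSS = 636775.664 / 1040400 * 100
= 61.2

61.2 TSS


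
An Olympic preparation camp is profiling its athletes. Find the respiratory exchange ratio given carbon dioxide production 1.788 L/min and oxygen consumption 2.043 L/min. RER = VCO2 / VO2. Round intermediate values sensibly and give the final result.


VCO2 = 1.788 L/min
VO2 = 2.043 L/min
RER = 1.788 / 2.043 = 0.8752

0.8752


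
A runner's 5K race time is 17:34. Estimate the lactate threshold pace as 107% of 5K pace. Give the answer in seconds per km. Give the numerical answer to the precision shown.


Total race time = 17*60 + 34 = 1054 seconds
5K pace = 1054 / 5 = 210.8 sec/km
LT pace = 210.8 * 1.07 = 225.56 sec/km

225.56 s/km


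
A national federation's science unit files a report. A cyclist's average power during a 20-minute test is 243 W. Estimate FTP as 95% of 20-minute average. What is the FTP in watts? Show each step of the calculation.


FTP = 20-min power * 0.95
= 243 * 0.95
= 230.85 W

230.85 W


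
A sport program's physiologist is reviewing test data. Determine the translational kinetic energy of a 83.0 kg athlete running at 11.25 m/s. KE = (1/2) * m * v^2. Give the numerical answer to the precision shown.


KE = 0.5 * m * v^2
= 0.5 * 83.0 * 11.25^2
= 0.5 * 83.0 * 126.5625
= 5252.34 J

5252.34 J


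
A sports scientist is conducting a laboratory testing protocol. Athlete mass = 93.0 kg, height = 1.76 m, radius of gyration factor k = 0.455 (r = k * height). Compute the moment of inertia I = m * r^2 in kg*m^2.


r = k * height = 0.455 * 1.76 = 0.8008 m
r^2 = 0.8008^2 = 0.641281
I = 93.0 * 0.641281 = 59.639 kg*m^2

59.639 kg*m^2


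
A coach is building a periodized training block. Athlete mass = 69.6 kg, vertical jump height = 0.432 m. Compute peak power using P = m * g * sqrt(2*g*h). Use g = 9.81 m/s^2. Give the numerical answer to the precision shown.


sqrt(2 * 9.81 * 0.432) = sqrt(8.47584) = 2.91133 m/s
P = 69.6 * 9.81 * 2.91133
= 1987.79 W

1987.79 W


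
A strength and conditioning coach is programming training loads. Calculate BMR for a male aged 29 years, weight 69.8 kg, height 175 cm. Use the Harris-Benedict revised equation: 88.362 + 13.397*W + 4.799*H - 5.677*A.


Substituting values:
W term = 13.397 * 69.8 = 935.1106
H term = 4.799 * 175 = 839.825
A term = 5.677 * 29 = 164.633
BMR = 1698.66 kcal/day

1698.66 kcal/day


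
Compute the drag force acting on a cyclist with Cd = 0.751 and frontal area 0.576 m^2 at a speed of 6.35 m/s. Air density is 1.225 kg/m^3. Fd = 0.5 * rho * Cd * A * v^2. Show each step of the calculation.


Step 1: v^2 = 40.3225
Step 2: Fd = 0.5 * 1.225 * 0.751 * 0.576 * 40.3225
= 10.684 N

10.684 N


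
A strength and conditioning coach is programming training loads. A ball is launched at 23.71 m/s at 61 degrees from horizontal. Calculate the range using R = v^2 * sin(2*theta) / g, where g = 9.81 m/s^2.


sin(2 * 61) = sin(122) = 0.848048
v^2 = 23.71^2 = 562.1641
R = 562.1641 * 0.848048 / 9.81
= 48.598 m

48.598 m


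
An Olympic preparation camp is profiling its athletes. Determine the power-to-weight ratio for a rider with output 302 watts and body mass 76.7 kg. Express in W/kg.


P/W = 302 / 76.7 = 3.937 W/kg

3.937 W/kg


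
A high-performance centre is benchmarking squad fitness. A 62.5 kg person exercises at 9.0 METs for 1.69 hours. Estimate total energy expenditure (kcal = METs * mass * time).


Energy = METs * mass(kg) * time(h)
= 9.0 * 62.5 * 1.69
= 950.63 kcal

950.63 kcal


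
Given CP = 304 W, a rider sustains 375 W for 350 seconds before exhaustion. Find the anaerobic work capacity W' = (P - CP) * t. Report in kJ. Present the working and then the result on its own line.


Excess power = 375 - 304 = 71 W
Work above CP = 71 * 350 = 24850 J
W' = 24.85 kJ

24.85 kJ


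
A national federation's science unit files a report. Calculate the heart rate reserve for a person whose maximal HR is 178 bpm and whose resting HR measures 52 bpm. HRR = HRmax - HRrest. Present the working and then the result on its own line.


HRmax = 178 bpm
HRrest = 52 bpm
HRR = 178 - 52 = 126 bpm

126 bpm


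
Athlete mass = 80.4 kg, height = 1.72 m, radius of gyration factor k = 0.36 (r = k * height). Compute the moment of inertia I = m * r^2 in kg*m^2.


r = k * height = 0.36 * 1.72 = 0.6192 m
r^2 = 0.6192^2 = 0.383409
I = 80.4 * 0.383409 = 30.826 kg*m^2

30.826 kg*m^2


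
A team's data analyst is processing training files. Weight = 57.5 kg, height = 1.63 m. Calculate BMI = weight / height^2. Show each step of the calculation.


height^2 = 1.63^2 = 2.6569
BMI = 57.5 / 2.6569 = 21.64 kg/m^2

21.64 kg/m^2


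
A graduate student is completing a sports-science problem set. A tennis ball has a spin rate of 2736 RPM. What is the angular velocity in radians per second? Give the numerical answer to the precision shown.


Convert RPM to rad/s: multiply by 2*pi and divide by 60
omega = 2736 * 2 * pi / 60
= 286.513 rad/s

286.513 rad/s


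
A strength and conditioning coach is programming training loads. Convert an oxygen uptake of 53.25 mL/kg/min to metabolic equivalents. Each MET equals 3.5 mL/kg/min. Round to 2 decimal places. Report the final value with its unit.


One MET = 3.5 mL/kg/min
Number of METs = 53.25 / 3.5
= 15.21 METs

15.21 METs


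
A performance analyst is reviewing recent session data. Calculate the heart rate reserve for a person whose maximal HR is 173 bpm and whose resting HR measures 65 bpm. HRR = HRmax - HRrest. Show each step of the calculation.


HRmax = 173 bpm
HRrest = 65 bpm
HRR = 173 - 65 = 108 bpm

108 bpm


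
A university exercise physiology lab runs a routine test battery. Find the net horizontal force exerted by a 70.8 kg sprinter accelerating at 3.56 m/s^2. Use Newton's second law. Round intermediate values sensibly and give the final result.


Newton's second law: F = m * a
F = 70.8 * 3.56 = 252.05 N

252.05 N


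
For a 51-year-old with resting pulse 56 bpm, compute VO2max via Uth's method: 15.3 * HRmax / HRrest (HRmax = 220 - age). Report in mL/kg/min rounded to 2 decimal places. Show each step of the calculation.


Step 1: HRmax = 220 - 51 = 169 bpm
Step 2: Ratio = 169 / 56 = 3.0179
Step 3: VO2max = 15.3 * 3.0179 = 46.17 mL/kg/min

46.17 mL/kg/min


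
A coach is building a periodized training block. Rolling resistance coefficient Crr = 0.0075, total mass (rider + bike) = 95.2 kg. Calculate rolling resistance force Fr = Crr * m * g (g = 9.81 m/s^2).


Fr = Crr * m * g
= 0.0075 * 95.2 * 9.81
= 7.004 N

7.004 N


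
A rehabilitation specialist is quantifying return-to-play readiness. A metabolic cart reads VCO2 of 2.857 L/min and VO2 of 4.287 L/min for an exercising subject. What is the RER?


RER = VCO2 / VO2 = 2.857 / 4.287 = 0.6664

0.6664


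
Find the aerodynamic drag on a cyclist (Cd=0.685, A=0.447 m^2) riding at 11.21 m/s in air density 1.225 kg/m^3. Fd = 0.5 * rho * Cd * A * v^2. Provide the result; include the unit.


Fd = 0.5 * 1.225 * 0.685 * 0.447 * 11.21^2
= 0.5 * 1.225 * 0.685 * 0.447 * 125.6641
= 23.568 N

23.568 N


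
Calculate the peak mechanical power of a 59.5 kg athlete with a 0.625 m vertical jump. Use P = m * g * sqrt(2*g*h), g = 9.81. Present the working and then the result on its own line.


First, sqrt(2gh) = sqrt(2 * 9.81 * 0.625)
= sqrt(12.2625) = 3.501785 m/s
Power = 59.5 * 9.81 * 3.501785 = 2043.97 W

2043.97 W


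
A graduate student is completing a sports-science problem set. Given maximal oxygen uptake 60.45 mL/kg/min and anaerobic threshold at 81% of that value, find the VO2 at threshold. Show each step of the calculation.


Percentage as decimal = 0.81
VO2 at AT = 60.45 * 0.81 = 48.96 mL/kg/min

48.96 mL/kg/min


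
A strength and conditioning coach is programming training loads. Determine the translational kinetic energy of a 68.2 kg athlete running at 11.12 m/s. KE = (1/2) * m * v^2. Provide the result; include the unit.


KE = 0.5 * m * v^2
= 0.5 * 68.2 * 11.12^2
= 0.5 * 68.2 * 123.6544
= 4216.62 J

4216.62 J


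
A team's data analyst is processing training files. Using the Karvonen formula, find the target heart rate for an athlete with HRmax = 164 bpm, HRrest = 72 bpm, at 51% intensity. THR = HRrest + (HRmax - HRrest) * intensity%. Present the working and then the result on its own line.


HRR = 164 - 72 = 92
THR = 72 + 92 * 0.51
= 72 + 46.92
= 118.92 bpm

118.92 bpm


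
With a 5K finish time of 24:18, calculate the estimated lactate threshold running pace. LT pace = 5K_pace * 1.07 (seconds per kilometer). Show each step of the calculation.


Race duration = 1458 s for 5 km
Average pace = 1458 / 5 = 291.6 s/km
LT pace = 291.6 * 1.07
= 312.01 s/km

312.01 s/km


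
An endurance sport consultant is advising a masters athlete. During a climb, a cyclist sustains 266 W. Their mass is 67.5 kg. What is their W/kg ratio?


Power-to-weight = 266 W / 67.5 kg
= 3.941 W/kg

3.941 W/kg


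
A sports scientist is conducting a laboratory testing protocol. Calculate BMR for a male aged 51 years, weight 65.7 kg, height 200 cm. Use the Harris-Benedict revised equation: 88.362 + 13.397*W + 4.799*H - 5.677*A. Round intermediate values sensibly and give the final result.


Substituting values:
W term = 13.397 * 65.7 = 880.1829
H term = 4.799 * 200 = 959.8
A term = 5.677 * 51 = 289.527
BMR = 1638.82 kcal/day

1638.82 kcal/day


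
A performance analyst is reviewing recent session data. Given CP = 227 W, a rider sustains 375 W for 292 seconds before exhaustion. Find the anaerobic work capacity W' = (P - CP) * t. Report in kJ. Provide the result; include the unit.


Excess power = 375 - 227 = 148 W
Work above CP = 148 * 292 = 43216 J
W' = 43.216 kJ

43.216 kJ


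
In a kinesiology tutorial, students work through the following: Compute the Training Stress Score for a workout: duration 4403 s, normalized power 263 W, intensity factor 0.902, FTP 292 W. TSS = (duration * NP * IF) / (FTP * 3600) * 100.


Product = 4403 * 263 * 0.902 = 1044506.078
Base = 292 * 3600 = 1051200
TSS = 1044506.078 / 1051200 * 100 = 99.36

99.36 TSS


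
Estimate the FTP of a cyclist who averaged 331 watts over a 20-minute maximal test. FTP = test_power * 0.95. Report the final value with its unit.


FTP = 331 * 0.95 = 314.45 W

314.45 W


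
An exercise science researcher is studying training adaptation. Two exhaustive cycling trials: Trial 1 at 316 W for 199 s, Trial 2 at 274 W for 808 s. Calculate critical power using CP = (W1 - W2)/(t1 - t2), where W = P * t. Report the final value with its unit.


W1 = 316 * 199 = 62884 J
W2 = 274 * 808 = 221392 J
CP = (62884 - 221392) / (199 - 808)
= -158508 / -609
= 260.28 W

260.28 W


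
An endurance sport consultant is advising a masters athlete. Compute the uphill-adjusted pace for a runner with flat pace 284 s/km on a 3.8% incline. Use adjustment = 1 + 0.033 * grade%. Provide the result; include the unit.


Adjustment factor = 1 + 0.033 * 3.8 = 1.1254
Grade-adjusted pace = 284 * 1.1254 = 319.61 s/km

319.61 s/km


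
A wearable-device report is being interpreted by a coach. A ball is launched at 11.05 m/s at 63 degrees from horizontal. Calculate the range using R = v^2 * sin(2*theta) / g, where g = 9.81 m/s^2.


sin(2 * 63) = sin(126) = 0.809017
v^2 = 11.05^2 = 122.1025
R = 122.1025 * 0.809017 / 9.81
= 10.07 m

10.07 m


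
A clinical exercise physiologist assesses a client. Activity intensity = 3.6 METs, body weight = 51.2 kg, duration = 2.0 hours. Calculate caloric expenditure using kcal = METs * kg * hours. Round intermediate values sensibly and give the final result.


kcal = 3.6 * 51.2 * 2.0
= 184.32 * 2.0
= 368.64 kcal

368.64 kcal


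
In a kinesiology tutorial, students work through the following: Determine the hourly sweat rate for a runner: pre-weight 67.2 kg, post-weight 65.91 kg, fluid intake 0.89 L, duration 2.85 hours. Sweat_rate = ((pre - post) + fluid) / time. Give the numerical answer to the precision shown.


Mass lost = 67.2 - 65.91 = 1.29 kg
Add fluid consumed: 1.29 + 0.89 = 2.18 L total sweat
Sweat rate = 2.18 / 2.85 = 0.765 L/h

0.765 L/h


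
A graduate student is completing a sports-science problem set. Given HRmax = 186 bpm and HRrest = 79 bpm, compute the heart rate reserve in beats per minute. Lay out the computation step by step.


Heart rate reserve = maximum HR minus resting HR
HRR = 186 - 79 = 107 bpm

107 bpm


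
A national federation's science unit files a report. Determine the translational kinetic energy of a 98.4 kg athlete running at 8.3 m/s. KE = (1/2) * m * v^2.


KE = 0.5 * m * v^2
= 0.5 * 98.4 * 8.3^2
= 0.5 * 98.4 * 68.89
= 3389.39 J

3389.39 J


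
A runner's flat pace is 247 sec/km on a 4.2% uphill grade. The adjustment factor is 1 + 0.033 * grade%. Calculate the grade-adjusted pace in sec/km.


Factor = 1 + 0.033 * 4.2 = 1.1386
Adjusted pace = 247 * 1.1386
= 281.23 sec/km

281.23 s/km


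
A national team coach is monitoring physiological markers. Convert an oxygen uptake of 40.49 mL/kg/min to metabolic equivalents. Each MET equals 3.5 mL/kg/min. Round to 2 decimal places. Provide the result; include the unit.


One MET = 3.5 mL/kg/min
Number of METs = 40.49 / 3.5
= 11.57 METs

11.57 METs


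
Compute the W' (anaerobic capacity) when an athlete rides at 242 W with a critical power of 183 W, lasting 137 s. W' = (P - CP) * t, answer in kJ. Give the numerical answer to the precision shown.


Above-CP power = 59 W
Duration = 137 s
W' = 59 * 137 = 8083 J
Convert: 8083 / 1000 = 8.083 kJ

8.083 kJ


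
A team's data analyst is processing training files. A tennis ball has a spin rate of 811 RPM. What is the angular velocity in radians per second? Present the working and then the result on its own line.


Convert RPM to rad/s: multiply by 2*pi and divide by 60
omega = 811 * 2 * pi / 60
= 84.928 rad/s

84.928 rad/s


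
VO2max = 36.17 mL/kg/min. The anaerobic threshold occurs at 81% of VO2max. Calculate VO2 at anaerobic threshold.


AT fraction = 81 / 100 = 0.81
AT VO2 = 36.17 * 0.81
= 29.3 mL/kg/min

29.3 mL/kg/min


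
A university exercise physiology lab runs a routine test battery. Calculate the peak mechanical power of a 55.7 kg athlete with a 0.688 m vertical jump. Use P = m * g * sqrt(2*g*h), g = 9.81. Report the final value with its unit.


First, sqrt(2gh) = sqrt(2 * 9.81 * 0.688)
= sqrt(13.49856) = 3.674039 m/s
Power = 55.7 * 9.81 * 3.674039 = 2007.56 W

2007.56 W


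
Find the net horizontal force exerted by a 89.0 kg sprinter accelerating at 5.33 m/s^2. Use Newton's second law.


Newton's second law: F = m * a
F = 89.0 * 5.33 = 474.37 N

474.37 N


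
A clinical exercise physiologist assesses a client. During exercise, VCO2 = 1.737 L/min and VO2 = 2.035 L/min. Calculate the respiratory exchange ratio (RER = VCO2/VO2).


RER = VCO2 / VO2
= 1.737 / 2.035
= 0.8536

0.8536


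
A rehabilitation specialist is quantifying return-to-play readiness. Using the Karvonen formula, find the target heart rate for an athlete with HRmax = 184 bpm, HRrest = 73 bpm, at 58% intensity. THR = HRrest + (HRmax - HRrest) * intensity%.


HRR = 184 - 73 = 111
THR = 73 + 111 * 0.58
= 73 + 64.38
= 137.38 bpm

137.38 bpm


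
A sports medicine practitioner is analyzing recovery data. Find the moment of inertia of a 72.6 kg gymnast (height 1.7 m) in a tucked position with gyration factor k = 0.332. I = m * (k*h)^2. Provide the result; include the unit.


Radius of gyration = 0.332 * 1.7 = 0.5644 m
I = 72.6 * 0.5644^2
= 72.6 * 0.318547
= 23.127 kg*m^2

23.127 kg*m^2


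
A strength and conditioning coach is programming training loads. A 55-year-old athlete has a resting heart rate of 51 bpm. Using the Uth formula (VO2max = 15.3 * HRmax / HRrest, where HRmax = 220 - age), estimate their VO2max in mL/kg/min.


HRmax = 220 - 55 = 165 bpm
Ratio = HRmax / HRrest = 165 / 51 = 3.2353
VO2max = 15.3 * 3.2353 = 49.5 mL/kg/min

49.5 mL/kg/min


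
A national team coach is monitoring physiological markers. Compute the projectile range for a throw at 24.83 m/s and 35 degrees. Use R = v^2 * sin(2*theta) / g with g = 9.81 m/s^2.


Two times the angle = 70 degrees
sin(70) = 0.939693
R = 616.5289 * 0.939693 / 9.81 = 59.057 m

59.057 m


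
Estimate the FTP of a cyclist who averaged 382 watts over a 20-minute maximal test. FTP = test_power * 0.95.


FTP = 382 * 0.95 = 362.9 W

362.9 W


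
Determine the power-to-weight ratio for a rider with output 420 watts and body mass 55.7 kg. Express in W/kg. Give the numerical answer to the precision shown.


P/W = 420 / 55.7 = 7.54 W/kg

7.54 W/kg


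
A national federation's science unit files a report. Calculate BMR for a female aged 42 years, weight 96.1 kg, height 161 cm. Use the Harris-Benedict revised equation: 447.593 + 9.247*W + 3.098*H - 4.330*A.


Substituting values:
W term = 9.247 * 96.1 = 888.6367
H term = 3.098 * 161 = 498.778
A term = 4.330 * 42 = 181.86
BMR = 1653.15 kcal/day

1653.15 kcal/day


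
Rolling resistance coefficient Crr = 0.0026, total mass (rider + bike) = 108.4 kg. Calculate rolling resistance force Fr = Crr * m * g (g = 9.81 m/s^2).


Fr = Crr * m * g
= 0.0026 * 108.4 * 9.81
= 2.765 N

2.765 N


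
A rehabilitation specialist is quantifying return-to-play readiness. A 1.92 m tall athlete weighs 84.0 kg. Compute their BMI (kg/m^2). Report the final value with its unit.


height^2 = 3.6864 m^2
BMI = 84.0 / 3.6864 = 22.79 kg/m^2

22.79 kg/m^2
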